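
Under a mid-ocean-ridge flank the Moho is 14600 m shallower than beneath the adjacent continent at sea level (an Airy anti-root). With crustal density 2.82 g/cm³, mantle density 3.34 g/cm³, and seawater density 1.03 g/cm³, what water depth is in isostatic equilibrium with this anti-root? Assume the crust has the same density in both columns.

Replacing a thickness d of crust by seawater at the top must be balanced by replacing crust with mantle at the base: d (ρ_c − ρ_w) = a (ρ_m − ρ_c).
d = a (ρ_m − ρ_c)/(ρ_c − ρ_w) = 14600 m × 0.52/1.79 = 4240 m.

4240 m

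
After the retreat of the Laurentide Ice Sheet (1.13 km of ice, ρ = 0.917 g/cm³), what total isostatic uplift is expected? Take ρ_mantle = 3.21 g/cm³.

Removing the load lets mantle flow back in; uplift u satisfies ρ_ice t = ρ_m u.
u = t ρ_ice/ρ_m = 1.13 km × 0.917/3.21 = 0.323 km.

0.323 km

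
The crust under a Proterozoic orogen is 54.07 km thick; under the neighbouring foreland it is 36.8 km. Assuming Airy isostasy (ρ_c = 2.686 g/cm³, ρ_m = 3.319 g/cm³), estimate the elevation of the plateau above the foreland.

3.29 km

Excess crust Δ = 54.07 km − 36.8 km = 17.27 km, split between elevation h and root r with h + r = Δ.
Airy balance ρ_c h = (ρ_m − ρ_c) r gives r = h ρ_c/(ρ_m − ρ_c), so h (1 + ρ_c/(ρ_m − ρ_c)) = Δ, i.e. h = Δ (ρ_m − ρ_c)/ρ_m.
h = 17.27 km × 0.633/3.319 = 3.29 km.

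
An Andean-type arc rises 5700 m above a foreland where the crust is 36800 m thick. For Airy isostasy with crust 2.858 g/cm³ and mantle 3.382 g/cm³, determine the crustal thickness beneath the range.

73600 m

Root depth r = h ρ_c / (ρ_m − ρ_c) = 5700 m × 2.858 / 0.524 = 31090 m.
Total thickness = T + h + r = 36800 m + 5700 m + 31090 m = 73600 m.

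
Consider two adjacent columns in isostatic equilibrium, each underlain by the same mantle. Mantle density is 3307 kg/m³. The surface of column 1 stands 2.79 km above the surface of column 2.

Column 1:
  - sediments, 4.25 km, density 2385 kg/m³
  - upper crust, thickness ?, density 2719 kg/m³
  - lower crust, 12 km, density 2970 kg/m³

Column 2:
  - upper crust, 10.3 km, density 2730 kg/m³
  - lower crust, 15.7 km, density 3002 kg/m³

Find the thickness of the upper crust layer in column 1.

Take the compensation level at the base of the deeper column (depth z_c below the surface of column 1) and equate Σ ρ_i t_i down to z_c; mantle fills any gap and the z_c terms cancel.
Column 1: 4.25×2385 + x×2719 + 12×2970 + (z_c − 16.25 − x)×3307
Column 2: 2.79×0 + 10.3×2730 + 15.7×3002 + (z_c − 2.79 − 26)×3307
The z_c×3307 term appears on both sides and cancels. Collect the known terms of each column as K = Σ(ρt)_known − 3307 × (depth of known layers): K_1 = 45776.25 − 3307×16.25 = −7962.5; K_2 = 75250.4 − 3307×(2.79 + 26) = −19958.13.
Balance: K_1 − x×(3307 − 2719) = K_2, so x = (K_1 − K_2)/(3307 − 2719) = 11995.6/588 = 20.4 km.

20.4 km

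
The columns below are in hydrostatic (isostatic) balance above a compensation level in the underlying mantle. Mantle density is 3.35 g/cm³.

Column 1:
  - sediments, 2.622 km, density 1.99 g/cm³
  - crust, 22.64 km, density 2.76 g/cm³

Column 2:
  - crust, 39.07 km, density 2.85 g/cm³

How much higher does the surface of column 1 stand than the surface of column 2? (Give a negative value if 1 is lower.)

−0.78 km

For any compensation level in the mantle, the mantle terms cancel and isostasy reduces to e = (Σt_1 − Σt_2) − (Σ(ρt)_1 − Σ(ρt)_2) / ρ_m.
Σt_1 = 25.262 km; Σt_2 = 39.07 km; Σ(ρt)_1 = 67.70418; Σ(ρt)_2 = 111.3495 (in km·g/cm³).
e = (25.262 − 39.07) − (67.70418 − 111.3495) / 3.35 = −0.78 km.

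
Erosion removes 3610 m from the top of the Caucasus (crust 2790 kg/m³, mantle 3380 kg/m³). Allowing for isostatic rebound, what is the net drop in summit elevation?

630 m

Rebound u = e ρ_c/ρ_m = 3610 m × 2790/3380 = 2980 m.
Net surface drop = e − u = 3610 m − 2980 m = e (ρ_m − ρ_c)/ρ_m = 630 m.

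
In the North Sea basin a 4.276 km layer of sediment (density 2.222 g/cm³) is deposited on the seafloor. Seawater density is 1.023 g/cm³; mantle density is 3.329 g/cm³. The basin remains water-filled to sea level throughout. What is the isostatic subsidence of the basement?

2.22 km

Submarine loading: the sediment displaces seawater, and the subsidence is in turn flooded, so s (ρ_m − ρ_w) = t (ρ_sed − ρ_w).
s = 4.276 km × (2.222 − 1.023) / (3.329 − 1.023) = 2.22 km.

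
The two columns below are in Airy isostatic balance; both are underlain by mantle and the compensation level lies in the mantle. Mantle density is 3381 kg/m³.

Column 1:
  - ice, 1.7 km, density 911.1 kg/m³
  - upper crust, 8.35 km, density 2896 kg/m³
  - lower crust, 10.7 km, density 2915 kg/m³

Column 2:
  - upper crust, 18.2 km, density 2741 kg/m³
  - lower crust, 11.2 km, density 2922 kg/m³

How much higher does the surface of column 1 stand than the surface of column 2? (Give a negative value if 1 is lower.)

For any compensation level in the mantle, the mantle terms cancel and isostasy reduces to e = (Σt_1 − Σt_2) − (Σ(ρt)_1 − Σ(ρt)_2) / ρ_m.
Σt_1 = 20.75 km; Σt_2 = 29.4 km; Σ(ρt)_1 = 56920.97; Σ(ρt)_2 = 82612.6 (in km·kg/m³).
e = (20.75 − 29.4) − (56920.97 − 82612.6) / 3381 = −1.05 km.

−1.05 km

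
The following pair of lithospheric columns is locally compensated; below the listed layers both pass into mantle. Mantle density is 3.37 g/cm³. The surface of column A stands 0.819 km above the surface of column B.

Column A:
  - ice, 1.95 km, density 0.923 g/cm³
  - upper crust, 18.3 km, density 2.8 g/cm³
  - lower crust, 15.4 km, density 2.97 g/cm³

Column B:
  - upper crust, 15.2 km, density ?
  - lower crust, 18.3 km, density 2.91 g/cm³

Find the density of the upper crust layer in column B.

2.7 g/cm³

Take the compensation level at the base of the deeper column (depth z_c below the surface of column A) and equate Σ ρ_i t_i down to z_c; mantle fills any gap and the z_c terms cancel.
Column A: 1.95×0.923 + 18.3×2.8 + 15.4×2.97 + (z_c − 35.65)×3.37
Column B: 0.819×0 + 15.2×ρ + 18.3×2.91 + (z_c − 0.819 − 33.5)×3.37
The z_c×3.37 term appears on both sides and cancels. Collect the known terms of each column as K = Σ(ρt)_known − 3.37 × (depth of known layers): K_A = 98.77785 − 3.37×35.65 = −21.36265; K_B = 53.253 − 3.37×(0.819 + 33.5) = −62.40203.
Balance: K_A = K_B + 15.2×ρ, so ρ = (K_A − K_B)/15.2 = 41.0394/15.2 = 2.7 g/cm³.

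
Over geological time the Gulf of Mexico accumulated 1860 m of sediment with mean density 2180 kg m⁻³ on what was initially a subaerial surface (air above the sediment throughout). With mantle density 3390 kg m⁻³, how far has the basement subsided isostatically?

1200 m

Subaerial load: s = t ρ_sed / ρ_m = 1860 m × 2180/3390 = 1200 m.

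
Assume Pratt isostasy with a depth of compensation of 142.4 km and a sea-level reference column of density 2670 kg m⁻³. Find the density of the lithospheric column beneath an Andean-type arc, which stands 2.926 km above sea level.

Pratt balance: ρ_ref D = ρ (D + h).
ρ = ρ_ref D/(D + h) = 2670 × 142.4 km/(142.4 km + 2.926 km) = 2620 kg m⁻³.

2620 kg m⁻³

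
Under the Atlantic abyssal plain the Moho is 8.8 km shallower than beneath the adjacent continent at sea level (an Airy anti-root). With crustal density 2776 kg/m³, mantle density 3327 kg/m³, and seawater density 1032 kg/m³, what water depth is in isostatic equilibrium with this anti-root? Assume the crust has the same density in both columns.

2.78 km

Replacing a thickness d of crust by seawater at the top must be balanced by replacing crust with mantle at the base: d (ρ_c − ρ_w) = a (ρ_m − ρ_c).
d = a (ρ_m − ρ_c)/(ρ_c − ρ_w) = 8.8 km × 551/1744 = 2.78 km.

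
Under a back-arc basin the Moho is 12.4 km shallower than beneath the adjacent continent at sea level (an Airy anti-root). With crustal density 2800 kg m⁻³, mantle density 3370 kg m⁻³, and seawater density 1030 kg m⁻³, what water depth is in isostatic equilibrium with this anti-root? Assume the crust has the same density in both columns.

3.99 km

Replacing a thickness d of crust by seawater at the top must be balanced by replacing crust with mantle at the base: d (ρ_c − ρ_w) = a (ρ_m − ρ_c).
d = a (ρ_m − ρ_c)/(ρ_c − ρ_w) = 12.4 km × 570/1770 = 3.99 km.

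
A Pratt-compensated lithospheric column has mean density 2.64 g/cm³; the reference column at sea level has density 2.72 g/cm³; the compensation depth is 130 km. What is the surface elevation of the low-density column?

ρ_ref D = ρ (D + h) → h = D (ρ_ref − ρ)/ρ.
h = 130 km × (2.72 − 2.64)/2.64 = 3.94 km.

3.94 km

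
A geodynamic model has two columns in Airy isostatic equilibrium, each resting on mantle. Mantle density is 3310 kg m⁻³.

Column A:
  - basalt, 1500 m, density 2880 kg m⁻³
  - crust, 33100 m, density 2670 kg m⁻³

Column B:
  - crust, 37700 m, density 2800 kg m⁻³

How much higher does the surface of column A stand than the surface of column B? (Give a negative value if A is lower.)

For any compensation level in the mantle, the mantle terms cancel and isostasy reduces to e = (Σt_A − Σt_B) − (Σ(ρt)_A − Σ(ρt)_B) / ρ_m.
Σt_A = 34600 m; Σt_B = 37700 m; Σ(ρt)_A = 92697000; Σ(ρt)_B = 105560000 (in m·kg m⁻³).
e = (34600 − 37700) − (92697000 − 105560000) / 3310 = 786 m.

786 m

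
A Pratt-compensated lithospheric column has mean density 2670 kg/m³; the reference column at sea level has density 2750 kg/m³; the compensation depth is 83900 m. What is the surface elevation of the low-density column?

ρ_ref D = ρ (D + h) → h = D (ρ_ref − ρ)/ρ.
h = 83900 m × (2750 − 2670)/2670 = 2510 m.

2510 m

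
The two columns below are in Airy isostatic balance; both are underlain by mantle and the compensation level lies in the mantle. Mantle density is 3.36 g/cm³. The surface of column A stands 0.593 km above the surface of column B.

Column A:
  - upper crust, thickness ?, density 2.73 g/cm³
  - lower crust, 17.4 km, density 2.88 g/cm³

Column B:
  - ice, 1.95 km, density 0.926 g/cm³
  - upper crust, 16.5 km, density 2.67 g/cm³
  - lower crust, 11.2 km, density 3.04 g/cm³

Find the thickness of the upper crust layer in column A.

21.2 km

Take the compensation level at the base of the deeper column (depth z_c below the surface of column A) and equate Σ ρ_i t_i down to z_c; mantle fills any gap and the z_c terms cancel.
Column A: x×2.73 + 17.4×2.88 + (z_c − 17.4 − x)×3.36
Column B: 0.593×0 + 1.95×0.926 + 16.5×2.67 + 11.2×3.04 + (z_c − 0.593 − 29.65)×3.36
The z_c×3.36 term appears on both sides and cancels. Collect the known terms of each column as K = Σ(ρt)_known − 3.36 × (depth of known layers): K_A = 50.112 − 3.36×17.4 = −8.352; K_B = 79.9087 − 3.36×(0.593 + 29.65) = −21.70778.
Balance: K_A − x×(3.36 − 2.73) = K_B, so x = (K_A − K_B)/(3.36 − 2.73) = 13.3558/0.63 = 21.2 km.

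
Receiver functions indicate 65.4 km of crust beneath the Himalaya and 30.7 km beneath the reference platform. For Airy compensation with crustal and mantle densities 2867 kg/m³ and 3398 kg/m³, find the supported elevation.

5.42 km

Excess crust Δ = 65.4 km − 30.7 km = 34.7 km, split between elevation h and root r with h + r = Δ.
Airy balance ρ_c h = (ρ_m − ρ_c) r gives r = h ρ_c/(ρ_m − ρ_c), so h (1 + ρ_c/(ρ_m − ρ_c)) = Δ, i.e. h = Δ (ρ_m − ρ_c)/ρ_m.
h = 34.7 km × 531/3398 = 5.42 km.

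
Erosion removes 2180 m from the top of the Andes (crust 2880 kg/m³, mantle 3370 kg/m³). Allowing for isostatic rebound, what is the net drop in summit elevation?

Rebound u = e ρ_c/ρ_m = 2180 m × 2880/3370 = 1863 m.
Net surface drop = e − u = 2180 m − 1863 m = e (ρ_m − ρ_c)/ρ_m = 317 m.

317 m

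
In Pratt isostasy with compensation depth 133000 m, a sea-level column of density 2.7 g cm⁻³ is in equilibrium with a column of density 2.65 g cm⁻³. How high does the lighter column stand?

ρ_ref D = ρ (D + h) → h = D (ρ_ref − ρ)/ρ.
h = 133000 m × (2.7 − 2.65)/2.65 = 2510 m.

2510 m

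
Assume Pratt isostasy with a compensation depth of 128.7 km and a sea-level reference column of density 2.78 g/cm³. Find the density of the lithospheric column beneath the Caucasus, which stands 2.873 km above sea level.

2.72 g/cm³

Pratt balance: ρ_ref D = ρ (D + h).
ρ = ρ_ref D/(D + h) = 2.78 × 128.7 km/(128.7 km + 2.873 km) = 2.72 g/cm³.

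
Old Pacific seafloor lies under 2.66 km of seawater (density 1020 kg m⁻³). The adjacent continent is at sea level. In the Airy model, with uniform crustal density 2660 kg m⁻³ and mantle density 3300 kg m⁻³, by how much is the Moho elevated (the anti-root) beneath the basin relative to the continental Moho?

Equating mass per unit area of the two columns: replacing crust with seawater at the top is compensated by replacing crust with mantle at the base: d (ρ_c − ρ_w) = a (ρ_m − ρ_c).
a = d (ρ_c − ρ_w)/(ρ_m − ρ_c) = 2.66 km × 1640/640 = 6.82 km.

6.82 km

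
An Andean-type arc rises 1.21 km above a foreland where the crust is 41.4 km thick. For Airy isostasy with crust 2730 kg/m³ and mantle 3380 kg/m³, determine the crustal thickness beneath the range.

Root depth r = h ρ_c / (ρ_m − ρ_c) = 1.21 km × 2730 / 650 = 5.082 km.
Total thickness = T + h + r = 41.4 km + 1.21 km + 5.082 km = 47.7 km.

47.7 km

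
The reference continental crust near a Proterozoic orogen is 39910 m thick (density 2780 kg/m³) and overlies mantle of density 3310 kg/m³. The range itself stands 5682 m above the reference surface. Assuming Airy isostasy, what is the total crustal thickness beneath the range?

75400 m

Root depth r = h ρ_c / (ρ_m − ρ_c) = 5682 m × 2780 / 530 = 29800 m.
Total thickness = T + h + r = 39910 m + 5682 m + 29800 m = 75400 m.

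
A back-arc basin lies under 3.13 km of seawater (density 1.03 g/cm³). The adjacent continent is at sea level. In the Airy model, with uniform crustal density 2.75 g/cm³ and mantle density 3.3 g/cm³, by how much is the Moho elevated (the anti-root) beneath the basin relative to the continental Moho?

By Archimedes' principle applied to the lithosphere: replacing crust with seawater at the top is compensated by replacing crust with mantle at the base: d (ρ_c − ρ_w) = a (ρ_m − ρ_c).
a = d (ρ_c − ρ_w)/(ρ_m − ρ_c) = 3.13 km × 1.72/0.55 = 9.79 km.

9.79 km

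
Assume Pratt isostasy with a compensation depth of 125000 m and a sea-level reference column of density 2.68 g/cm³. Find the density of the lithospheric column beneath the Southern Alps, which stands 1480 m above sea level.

Pratt balance: ρ_ref D = ρ (D + h).
ρ = ρ_ref D/(D + h) = 2.68 × 125000 m/(125000 m + 1480 m) = 2.65 g/cm³.

2.65 g/cm³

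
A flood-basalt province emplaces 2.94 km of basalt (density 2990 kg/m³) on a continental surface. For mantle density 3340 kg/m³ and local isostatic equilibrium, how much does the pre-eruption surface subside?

Subaerial loading: s = t ρ_load / ρ_m.
s = 2.94 km × 2990/3340 = 2.63 km.

2.63 km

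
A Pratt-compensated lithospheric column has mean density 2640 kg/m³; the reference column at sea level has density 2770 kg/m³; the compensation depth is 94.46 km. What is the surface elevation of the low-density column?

ρ_ref D = ρ (D + h) → h = D (ρ_ref − ρ)/ρ.
h = 94.46 km × (2770 − 2640)/2640 = 4.65 km.

4.65 km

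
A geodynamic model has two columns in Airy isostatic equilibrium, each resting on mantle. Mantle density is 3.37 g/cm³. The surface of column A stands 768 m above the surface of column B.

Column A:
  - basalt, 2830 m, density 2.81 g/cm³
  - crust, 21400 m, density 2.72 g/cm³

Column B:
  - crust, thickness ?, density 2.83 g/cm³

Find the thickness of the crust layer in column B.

23900 m

Take the compensation level at the base of the deeper column (depth z_c below the surface of column A) and equate Σ ρ_i t_i down to z_c; mantle fills any gap and the z_c terms cancel.
Column A: 2830×2.81 + 21400×2.72 + (z_c − 24230)×3.37
Column B: 768×0 + x×2.83 + (z_c − 768 − 0 − x)×3.37
The z_c×3.37 term appears on both sides and cancels. Collect the known terms of each column as K = Σ(ρt)_known − 3.37 × (depth of known layers): K_A = 66160.3 − 3.37×24230 = −15494.8; K_B = 0 − 3.37×(768 + 0) = −2588.16.
Balance: K_A = K_B − x×(3.37 − 2.83), so x = (K_B − K_A)/(3.37 − 2.83) = 12906.6/0.54 = 23900 m.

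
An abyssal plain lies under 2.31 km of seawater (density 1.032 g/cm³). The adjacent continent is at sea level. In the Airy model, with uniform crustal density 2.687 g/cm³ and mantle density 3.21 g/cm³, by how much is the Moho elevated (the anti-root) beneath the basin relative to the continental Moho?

For local isostatic compensation: replacing crust with seawater at the top is compensated by replacing crust with mantle at the base: d (ρ_c − ρ_w) = a (ρ_m − ρ_c).
a = d (ρ_c − ρ_w)/(ρ_m − ρ_c) = 2.31 km × 1.655/0.523 = 7.31 km.

7.31 km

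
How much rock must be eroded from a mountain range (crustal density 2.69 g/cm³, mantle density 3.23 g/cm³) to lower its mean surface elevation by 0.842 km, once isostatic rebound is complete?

5.04 km

Net drop Δ = e − u = e − e ρ_c/ρ_m = e (ρ_m − ρ_c)/ρ_m.
e = Δ ρ_m/(ρ_m − ρ_c) = 0.842 km × 3.23/0.54 = 5.04 km.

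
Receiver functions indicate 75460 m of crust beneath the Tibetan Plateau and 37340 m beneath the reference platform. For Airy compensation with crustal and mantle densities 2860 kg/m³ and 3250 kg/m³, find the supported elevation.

Excess crust Δ = 75460 m − 37340 m = 38120 m, split between elevation h and root r with h + r = Δ.
Airy balance ρ_c h = (ρ_m − ρ_c) r gives r = h ρ_c/(ρ_m − ρ_c), so h (1 + ρ_c/(ρ_m − ρ_c)) = Δ, i.e. h = Δ (ρ_m − ρ_c)/ρ_m.
h = 38120 m × 390/3250 = 4570 m.

4570 m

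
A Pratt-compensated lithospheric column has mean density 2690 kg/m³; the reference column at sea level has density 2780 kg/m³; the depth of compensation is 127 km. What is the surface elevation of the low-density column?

ρ_ref D = ρ (D + h) → h = D (ρ_ref − ρ)/ρ.
h = 127 km × (2780 − 2690)/2690 = 4.25 km.

4.25 km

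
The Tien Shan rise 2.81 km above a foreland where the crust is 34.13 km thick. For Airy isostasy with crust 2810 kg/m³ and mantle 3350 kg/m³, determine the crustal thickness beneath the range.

Root depth r = h ρ_c / (ρ_m − ρ_c) = 2.81 km × 2810 / 540 = 14.62 km.
Total thickness = T + h + r = 34.13 km + 2.81 km + 14.62 km = 51.6 km.

51.6 km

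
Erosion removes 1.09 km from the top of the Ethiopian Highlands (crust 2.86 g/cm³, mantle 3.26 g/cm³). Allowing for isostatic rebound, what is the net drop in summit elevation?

Rebound u = e ρ_c/ρ_m = 1.09 km × 2.86/3.26 = 0.9563 km.
Net surface drop = e − u = 1.09 km − 0.9563 km = e (ρ_m − ρ_c)/ρ_m = 0.134 km.

0.134 km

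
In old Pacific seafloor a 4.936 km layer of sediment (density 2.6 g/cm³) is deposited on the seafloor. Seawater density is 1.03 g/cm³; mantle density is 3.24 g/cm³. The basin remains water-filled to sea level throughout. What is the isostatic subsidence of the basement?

Submarine loading: the sediment displaces seawater, and the subsidence is in turn flooded, so s (ρ_m − ρ_w) = t (ρ_sed − ρ_w).
s = 4.936 km × (2.6 − 1.03) / (3.24 − 1.03) = 3.51 km.

3.51 km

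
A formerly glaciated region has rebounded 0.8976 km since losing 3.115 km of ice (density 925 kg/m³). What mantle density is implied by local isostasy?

ρ_m = ρ_ice t / u = 925 × 3.115 km/0.8976 km = 3210 kg/m³.

3210 kg/m³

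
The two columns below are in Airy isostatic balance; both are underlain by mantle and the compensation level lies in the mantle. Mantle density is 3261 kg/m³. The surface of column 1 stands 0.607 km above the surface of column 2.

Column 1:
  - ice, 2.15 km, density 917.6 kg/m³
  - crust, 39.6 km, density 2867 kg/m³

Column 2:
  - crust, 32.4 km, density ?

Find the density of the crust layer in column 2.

2690 kg/m³

Take the compensation level at the base of the deeper column (depth z_c below the surface of column 1) and equate Σ ρ_i t_i down to z_c; mantle fills any gap and the z_c terms cancel.
Column 1: 2.15×917.6 + 39.6×2867 + (z_c − 41.75)×3261
Column 2: 0.607×0 + 32.4×ρ + (z_c − 0.607 − 32.4)×3261
The z_c×3261 term appears on both sides and cancels. Collect the known terms of each column as K = Σ(ρt)_known − 3261 × (depth of known layers): K_1 = 115506.04 − 3261×41.75 = −20640.71; K_2 = 0 − 3261×(0.607 + 32.4) = −107635.827.
Balance: K_1 = K_2 + 32.4×ρ, so ρ = (K_1 − K_2)/32.4 = 86995.1/32.4 = 2690 kg/m³.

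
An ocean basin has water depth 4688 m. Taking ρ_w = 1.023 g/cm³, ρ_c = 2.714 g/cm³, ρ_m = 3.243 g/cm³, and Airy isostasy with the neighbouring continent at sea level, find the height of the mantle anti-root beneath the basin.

By Archimedes' principle applied to the lithosphere: replacing crust with seawater at the top is compensated by replacing crust with mantle at the base: d (ρ_c − ρ_w) = a (ρ_m − ρ_c).
a = d (ρ_c − ρ_w)/(ρ_m − ρ_c) = 4688 m × 1.691/0.529 = 15000 m.

15000 m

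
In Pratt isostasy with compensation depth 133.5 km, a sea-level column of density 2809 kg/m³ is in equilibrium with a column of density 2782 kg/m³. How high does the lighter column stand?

1.3 km

ρ_ref D = ρ (D + h) → h = D (ρ_ref − ρ)/ρ.
h = 133.5 km × (2809 − 2782)/2782 = 1.3 km.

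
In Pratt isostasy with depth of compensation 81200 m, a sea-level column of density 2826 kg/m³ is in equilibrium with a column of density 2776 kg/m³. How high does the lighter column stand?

1460 m

ρ_ref D = ρ (D + h) → h = D (ρ_ref − ρ)/ρ.
h = 81200 m × (2826 − 2776)/2776 = 1460 m.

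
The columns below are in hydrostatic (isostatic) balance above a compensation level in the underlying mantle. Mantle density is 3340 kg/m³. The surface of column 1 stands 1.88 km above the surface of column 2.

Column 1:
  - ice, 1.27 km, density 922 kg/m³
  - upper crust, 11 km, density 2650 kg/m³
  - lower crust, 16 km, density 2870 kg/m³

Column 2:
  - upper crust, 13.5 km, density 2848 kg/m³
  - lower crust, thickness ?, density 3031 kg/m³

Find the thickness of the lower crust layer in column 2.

Take the compensation level at the base of the deeper column (depth z_c below the surface of column 1) and equate Σ ρ_i t_i down to z_c; mantle fills any gap and the z_c terms cancel.
Column 1: 1.27×922 + 11×2650 + 16×2870 + (z_c − 28.27)×3340
Column 2: 1.88×0 + 13.5×2848 + x×3031 + (z_c − 1.88 − 13.5 − x)×3340
The z_c×3340 term appears on both sides and cancels. Collect the known terms of each column as K = Σ(ρt)_known − 3340 × (depth of known layers): K_1 = 76240.94 − 3340×28.27 = −18180.86; K_2 = 38448 − 3340×(1.88 + 13.5) = −12921.2.
Balance: K_1 = K_2 − x×(3340 − 3031), so x = (K_2 − K_1)/(3340 − 3031) = 5259.66/309 = 17 km.

17 km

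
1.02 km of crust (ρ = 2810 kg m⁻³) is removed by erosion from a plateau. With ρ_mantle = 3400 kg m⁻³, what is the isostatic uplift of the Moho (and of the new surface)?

Unloading: uplift u = e ρ_c/ρ_m = 1.02 km × 2810/3400 = 0.843 km.

0.843 km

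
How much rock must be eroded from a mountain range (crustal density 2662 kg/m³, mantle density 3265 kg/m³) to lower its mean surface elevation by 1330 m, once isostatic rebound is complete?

7200 m

Net drop Δ = e − u = e − e ρ_c/ρ_m = e (ρ_m − ρ_c)/ρ_m.
e = Δ ρ_m/(ρ_m − ρ_c) = 1330 m × 3265/603 = 7200 m.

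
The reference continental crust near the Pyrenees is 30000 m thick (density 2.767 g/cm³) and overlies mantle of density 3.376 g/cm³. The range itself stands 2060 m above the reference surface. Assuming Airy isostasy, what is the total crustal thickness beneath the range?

Root depth r = h ρ_c / (ρ_m − ρ_c) = 2060 m × 2.767 / 0.609 = 9360 m.
Total thickness = T + h + r = 30000 m + 2060 m + 9360 m = 41400 m.

41400 m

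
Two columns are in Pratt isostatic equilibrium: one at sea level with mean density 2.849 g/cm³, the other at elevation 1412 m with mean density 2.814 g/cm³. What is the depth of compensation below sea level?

114000 m

ρ_ref D = ρ (D + h) → D (ρ_ref − ρ) = ρ h.
D = ρ h/(ρ_ref − ρ) = 2.814 × 1412 m/(2.849 − 2.814) = 114000 m.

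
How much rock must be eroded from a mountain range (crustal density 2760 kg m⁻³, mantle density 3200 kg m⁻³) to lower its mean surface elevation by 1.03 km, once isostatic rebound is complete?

Net drop Δ = e − u = e − e ρ_c/ρ_m = e (ρ_m − ρ_c)/ρ_m.
e = Δ ρ_m/(ρ_m − ρ_c) = 1.03 km × 3200/440 = 7.49 km.

7.49 km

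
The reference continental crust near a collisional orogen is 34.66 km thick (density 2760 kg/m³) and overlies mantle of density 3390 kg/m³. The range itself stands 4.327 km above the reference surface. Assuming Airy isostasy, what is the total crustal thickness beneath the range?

57.9 km

Root depth r = h ρ_c / (ρ_m − ρ_c) = 4.327 km × 2760 / 630 = 18.96 km.
Total thickness = T + h + r = 34.66 km + 4.327 km + 18.96 km = 57.9 km.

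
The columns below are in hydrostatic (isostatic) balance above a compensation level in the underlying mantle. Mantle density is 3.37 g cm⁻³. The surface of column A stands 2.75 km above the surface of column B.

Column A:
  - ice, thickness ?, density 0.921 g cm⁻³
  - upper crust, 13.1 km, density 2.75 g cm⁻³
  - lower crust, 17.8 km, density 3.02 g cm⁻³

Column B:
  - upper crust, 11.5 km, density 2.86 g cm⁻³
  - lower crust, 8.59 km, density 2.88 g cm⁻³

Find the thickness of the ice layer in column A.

Take the compensation level at the base of the deeper column (depth z_c below the surface of column A) and equate Σ ρ_i t_i down to z_c; mantle fills any gap and the z_c terms cancel.
Column A: x×0.921 + 13.1×2.75 + 17.8×3.02 + (z_c − 30.9 − x)×3.37
Column B: 2.75×0 + 11.5×2.86 + 8.59×2.88 + (z_c − 2.75 − 20.09)×3.37
The z_c×3.37 term appears on both sides and cancels. Collect the known terms of each column as K = Σ(ρt)_known − 3.37 × (depth of known layers): K_A = 89.781 − 3.37×30.9 = −14.352; K_B = 57.6292 − 3.37×(2.75 + 20.09) = −19.3416.
Balance: K_A − x×(3.37 − 0.921) = K_B, so x = (K_A − K_B)/(3.37 − 0.921) = 4.9896/2.449 = 2.04 km.

2.04 km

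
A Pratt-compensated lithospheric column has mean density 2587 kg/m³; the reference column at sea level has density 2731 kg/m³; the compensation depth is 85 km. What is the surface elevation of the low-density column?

4.73 km

ρ_ref D = ρ (D + h) → h = D (ρ_ref − ρ)/ρ.
h = 85 km × (2731 − 2587)/2587 = 4.73 km.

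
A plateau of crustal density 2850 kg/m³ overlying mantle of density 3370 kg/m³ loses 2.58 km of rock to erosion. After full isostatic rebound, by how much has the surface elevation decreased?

0.398 km

Rebound u = e ρ_c/ρ_m = 2.58 km × 2850/3370 = 2.182 km.
Net surface drop = e − u = 2.58 km − 2.182 km = e (ρ_m − ρ_c)/ρ_m = 0.398 km.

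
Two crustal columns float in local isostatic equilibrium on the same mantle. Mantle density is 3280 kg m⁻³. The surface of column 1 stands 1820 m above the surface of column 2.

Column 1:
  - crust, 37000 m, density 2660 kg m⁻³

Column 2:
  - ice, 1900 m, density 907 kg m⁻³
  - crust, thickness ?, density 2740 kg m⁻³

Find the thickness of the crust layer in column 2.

23100 m

Take the compensation level at the base of the deeper column (depth z_c below the surface of column 1) and equate Σ ρ_i t_i down to z_c; mantle fills any gap and the z_c terms cancel.
Column 1: 37000×2660 + (z_c − 37000)×3280
Column 2: 1820×0 + 1900×907 + x×2740 + (z_c − 1820 − 1900 − x)×3280
The z_c×3280 term appears on both sides and cancels. Collect the known terms of each column as K = Σ(ρt)_known − 3280 × (depth of known layers): K_1 = 98420000 − 3280×37000 = −22940000; K_2 = 1723300 − 3280×(1820 + 1900) = −10478300.
Balance: K_1 = K_2 − x×(3280 − 2740), so x = (K_2 − K_1)/(3280 − 2740) = 12461700/540 = 23100 m.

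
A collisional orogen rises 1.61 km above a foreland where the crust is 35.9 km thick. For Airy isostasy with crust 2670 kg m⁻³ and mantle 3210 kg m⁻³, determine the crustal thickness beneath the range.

45.5 km

Root depth r = h ρ_c / (ρ_m − ρ_c) = 1.61 km × 2670 / 540 = 7.961 km.
Total thickness = T + h + r = 35.9 km + 1.61 km + 7.961 km = 45.5 km.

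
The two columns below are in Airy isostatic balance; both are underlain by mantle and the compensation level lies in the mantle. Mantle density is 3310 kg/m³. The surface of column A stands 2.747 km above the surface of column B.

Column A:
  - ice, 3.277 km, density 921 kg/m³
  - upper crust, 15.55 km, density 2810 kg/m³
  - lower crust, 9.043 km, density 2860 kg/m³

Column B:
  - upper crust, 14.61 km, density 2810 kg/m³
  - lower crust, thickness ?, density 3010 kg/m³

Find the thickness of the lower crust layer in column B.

10.9 km

Take the compensation level at the base of the deeper column (depth z_c below the surface of column A) and equate Σ ρ_i t_i down to z_c; mantle fills any gap and the z_c terms cancel.
Column A: 3.277×921 + 15.55×2810 + 9.043×2860 + (z_c − 27.87)×3310
Column B: 2.747×0 + 14.61×2810 + x×3010 + (z_c − 2.747 − 14.61 − x)×3310
The z_c×3310 term appears on both sides and cancels. Collect the known terms of each column as K = Σ(ρt)_known − 3310 × (depth of known layers): K_A = 72576.597 − 3310×27.87 = −19673.103; K_B = 41054.1 − 3310×(2.747 + 14.61) = −16397.57.
Balance: K_A = K_B − x×(3310 − 3010), so x = (K_B − K_A)/(3310 − 3010) = 3275.53/300 = 10.9 km.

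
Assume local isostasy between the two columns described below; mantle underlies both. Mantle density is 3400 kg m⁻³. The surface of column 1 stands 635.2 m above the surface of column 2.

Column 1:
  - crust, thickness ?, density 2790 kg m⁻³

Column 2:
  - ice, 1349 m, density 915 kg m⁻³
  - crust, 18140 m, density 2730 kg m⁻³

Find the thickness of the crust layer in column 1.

Take the compensation level at the base of the deeper column (depth z_c below the surface of column 1) and equate Σ ρ_i t_i down to z_c; mantle fills any gap and the z_c terms cancel.
Column 1: x×2790 + (z_c − 0 − x)×3400
Column 2: 635.2×0 + 1349×915 + 18140×2730 + (z_c − 635.2 − 19489)×3400
The z_c×3400 term appears on both sides and cancels. Collect the known terms of each column as K = Σ(ρt)_known − 3400 × (depth of known layers): K_1 = 0 − 3400×0 = 0; K_2 = 50756535 − 3400×(635.2 + 19489) = −17665745.
Balance: K_1 − x×(3400 − 2790) = K_2, so x = (K_1 − K_2)/(3400 − 2790) = 17665700/610 = 29000 m.

29000 m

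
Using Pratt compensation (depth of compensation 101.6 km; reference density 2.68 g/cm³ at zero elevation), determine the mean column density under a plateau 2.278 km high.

2.62 g/cm³

Pratt balance: ρ_ref D = ρ (D + h).
ρ = ρ_ref D/(D + h) = 2.68 × 101.6 km/(101.6 km + 2.278 km) = 2.62 g/cm³.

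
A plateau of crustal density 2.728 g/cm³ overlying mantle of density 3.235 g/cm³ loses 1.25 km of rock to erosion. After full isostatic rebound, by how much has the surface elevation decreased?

0.196 km

Rebound u = e ρ_c/ρ_m = 1.25 km × 2.728/3.235 = 1.054 km.
Net surface drop = e − u = 1.25 km − 1.054 km = e (ρ_m − ρ_c)/ρ_m = 0.196 km.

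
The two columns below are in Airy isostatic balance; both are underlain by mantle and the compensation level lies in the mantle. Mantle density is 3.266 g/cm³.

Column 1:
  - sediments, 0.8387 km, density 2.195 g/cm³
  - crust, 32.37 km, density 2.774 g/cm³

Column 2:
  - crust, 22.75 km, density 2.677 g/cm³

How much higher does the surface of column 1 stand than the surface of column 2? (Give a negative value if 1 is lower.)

For any compensation level in the mantle, the mantle terms cancel and isostasy reduces to e = (Σt_1 − Σt_2) − (Σ(ρt)_1 − Σ(ρt)_2) / ρ_m.
Σt_1 = 33.2087 km; Σt_2 = 22.75 km; Σ(ρt)_1 = 91.6353265; Σ(ρt)_2 = 60.90175 (in km·g/cm³).
e = (33.2087 − 22.75) − (91.6353265 − 60.90175) / 3.266 = 1.05 km.

1.05 km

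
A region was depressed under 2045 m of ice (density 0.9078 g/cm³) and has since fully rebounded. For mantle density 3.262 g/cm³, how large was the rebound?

569 m

Removing the load lets mantle flow back in; uplift u satisfies ρ_ice t = ρ_m u.
u = t ρ_ice/ρ_m = 2045 m × 0.9078/3.262 = 569 m.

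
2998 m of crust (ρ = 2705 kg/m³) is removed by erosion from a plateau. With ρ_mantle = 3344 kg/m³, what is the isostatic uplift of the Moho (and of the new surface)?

Unloading: uplift u = e ρ_c/ρ_m = 2998 m × 2705/3344 = 2430 m.

2430 m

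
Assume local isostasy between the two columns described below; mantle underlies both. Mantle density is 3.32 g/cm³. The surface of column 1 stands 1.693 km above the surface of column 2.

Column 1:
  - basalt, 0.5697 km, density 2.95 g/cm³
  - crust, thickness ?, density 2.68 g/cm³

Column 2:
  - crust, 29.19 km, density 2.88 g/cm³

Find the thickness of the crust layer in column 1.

28.5 km

Take the compensation level at the base of the deeper column (depth z_c below the surface of column 1) and equate Σ ρ_i t_i down to z_c; mantle fills any gap and the z_c terms cancel.
Column 1: 0.5697×2.95 + x×2.68 + (z_c − 0.5697 − x)×3.32
Column 2: 1.693×0 + 29.19×2.88 + (z_c − 1.693 − 29.19)×3.32
The z_c×3.32 term appears on both sides and cancels. Collect the known terms of each column as K = Σ(ρt)_known − 3.32 × (depth of known layers): K_1 = 1.680615 − 3.32×0.5697 = −0.210789; K_2 = 84.0672 − 3.32×(1.693 + 29.19) = −18.46436.
Balance: K_1 − x×(3.32 − 2.68) = K_2, so x = (K_1 − K_2)/(3.32 − 2.68) = 18.2536/0.64 = 28.5 km.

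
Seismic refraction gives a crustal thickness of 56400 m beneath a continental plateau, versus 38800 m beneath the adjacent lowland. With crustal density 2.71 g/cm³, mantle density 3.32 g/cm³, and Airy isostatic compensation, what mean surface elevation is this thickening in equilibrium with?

Excess crust Δ = 56400 m − 38800 m = 17600 m, split between elevation h and root r with h + r = Δ.
Airy balance ρ_c h = (ρ_m − ρ_c) r gives r = h ρ_c/(ρ_m − ρ_c), so h (1 + ρ_c/(ρ_m − ρ_c)) = Δ, i.e. h = Δ (ρ_m − ρ_c)/ρ_m.
h = 17600 m × 0.61/3.32 = 3230 m.

3230 m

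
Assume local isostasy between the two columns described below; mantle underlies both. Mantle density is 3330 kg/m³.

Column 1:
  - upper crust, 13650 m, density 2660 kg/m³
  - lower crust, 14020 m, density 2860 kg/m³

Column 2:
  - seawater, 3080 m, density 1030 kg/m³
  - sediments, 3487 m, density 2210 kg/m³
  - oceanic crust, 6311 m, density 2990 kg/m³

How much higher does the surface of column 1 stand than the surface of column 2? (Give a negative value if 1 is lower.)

For any compensation level in the mantle, the mantle terms cancel and isostasy reduces to e = (Σt_1 − Σt_2) − (Σ(ρt)_1 − Σ(ρt)_2) / ρ_m.
Σt_1 = 27670 m; Σt_2 = 12878 m; Σ(ρt)_1 = 76406200; Σ(ρt)_2 = 29748560 (in m·kg/m³).
e = (27670 − 12878) − (76406200 − 29748560) / 3330 = 781 m.

781 m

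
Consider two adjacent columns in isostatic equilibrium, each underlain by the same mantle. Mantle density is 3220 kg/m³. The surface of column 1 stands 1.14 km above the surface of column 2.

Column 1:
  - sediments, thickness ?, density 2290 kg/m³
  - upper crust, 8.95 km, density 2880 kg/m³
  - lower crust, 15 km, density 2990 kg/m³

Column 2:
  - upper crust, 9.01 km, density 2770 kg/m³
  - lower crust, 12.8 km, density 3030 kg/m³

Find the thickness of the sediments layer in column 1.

Take the compensation level at the base of the deeper column (depth z_c below the surface of column 1) and equate Σ ρ_i t_i down to z_c; mantle fills any gap and the z_c terms cancel.
Column 1: x×2290 + 8.95×2880 + 15×2990 + (z_c − 23.95 − x)×3220
Column 2: 1.14×0 + 9.01×2770 + 12.8×3030 + (z_c − 1.14 − 21.81)×3220
The z_c×3220 term appears on both sides and cancels. Collect the known terms of each column as K = Σ(ρt)_known − 3220 × (depth of known layers): K_1 = 70626 − 3220×23.95 = −6493; K_2 = 63741.7 − 3220×(1.14 + 21.81) = −10157.3.
Balance: K_1 − x×(3220 − 2290) = K_2, so x = (K_1 − K_2)/(3220 − 2290) = 3664.3/930 = 3.94 km.

3.94 km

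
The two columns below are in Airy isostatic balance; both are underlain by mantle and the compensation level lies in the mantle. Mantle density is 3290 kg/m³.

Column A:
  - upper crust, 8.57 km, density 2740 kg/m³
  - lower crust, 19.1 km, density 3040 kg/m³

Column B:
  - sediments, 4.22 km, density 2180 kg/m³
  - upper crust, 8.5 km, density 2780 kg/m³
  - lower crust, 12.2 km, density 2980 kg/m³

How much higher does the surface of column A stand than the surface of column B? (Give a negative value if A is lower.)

−1.01 km

For any compensation level in the mantle, the mantle terms cancel and isostasy reduces to e = (Σt_A − Σt_B) − (Σ(ρt)_A − Σ(ρt)_B) / ρ_m.
Σt_A = 27.67 km; Σt_B = 24.92 km; Σ(ρt)_A = 81545.8; Σ(ρt)_B = 69185.6 (in km·kg/m³).
e = (27.67 − 24.92) − (81545.8 − 69185.6) / 3290 = −1.01 km.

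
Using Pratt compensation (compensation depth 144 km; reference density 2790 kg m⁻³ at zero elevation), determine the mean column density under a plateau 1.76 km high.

2760 kg m⁻³

Pratt balance: ρ_ref D = ρ (D + h).
ρ = ρ_ref D/(D + h) = 2790 × 144 km/(144 km + 1.76 km) = 2760 kg m⁻³.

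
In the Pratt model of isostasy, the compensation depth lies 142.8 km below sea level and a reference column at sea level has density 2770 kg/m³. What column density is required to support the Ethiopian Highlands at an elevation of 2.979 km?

Pratt balance: ρ_ref D = ρ (D + h).
ρ = ρ_ref D/(D + h) = 2770 × 142.8 km/(142.8 km + 2.979 km) = 2710 kg/m³.

2710 kg/m³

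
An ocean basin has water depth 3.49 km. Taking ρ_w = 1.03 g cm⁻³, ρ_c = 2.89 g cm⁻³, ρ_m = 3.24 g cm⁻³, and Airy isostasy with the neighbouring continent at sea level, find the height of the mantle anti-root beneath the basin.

In Airy isostatic equilibrium: replacing crust with seawater at the top is compensated by replacing crust with mantle at the base: d (ρ_c − ρ_w) = a (ρ_m − ρ_c).
a = d (ρ_c − ρ_w)/(ρ_m − ρ_c) = 3.49 km × 1.86/0.35 = 18.5 km.

18.5 km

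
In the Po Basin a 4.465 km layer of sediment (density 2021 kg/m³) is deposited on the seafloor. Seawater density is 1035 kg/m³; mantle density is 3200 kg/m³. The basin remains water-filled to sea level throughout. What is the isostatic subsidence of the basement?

Submarine loading: the sediment displaces seawater, and the subsidence is in turn flooded, so s (ρ_m − ρ_w) = t (ρ_sed − ρ_w).
s = 4.465 km × (2021 − 1035) / (3200 − 1035) = 2.03 km.

2.03 km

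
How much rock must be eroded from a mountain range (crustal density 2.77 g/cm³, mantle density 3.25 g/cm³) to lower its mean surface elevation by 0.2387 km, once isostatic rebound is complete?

1.62 km

Net drop Δ = e − u = e − e ρ_c/ρ_m = e (ρ_m − ρ_c)/ρ_m.
e = Δ ρ_m/(ρ_m − ρ_c) = 0.2387 km × 3.25/0.48 = 1.62 km.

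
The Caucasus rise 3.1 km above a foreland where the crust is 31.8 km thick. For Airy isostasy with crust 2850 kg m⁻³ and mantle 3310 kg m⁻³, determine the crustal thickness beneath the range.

54.1 km

Root depth r = h ρ_c / (ρ_m − ρ_c) = 3.1 km × 2850 / 460 = 19.21 km.
Total thickness = T + h + r = 31.8 km + 3.1 km + 19.21 km = 54.1 km.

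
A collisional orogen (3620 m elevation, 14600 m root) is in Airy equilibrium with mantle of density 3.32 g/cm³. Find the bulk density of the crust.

2.66 g/cm³

ρ_c h = (ρ_m − ρ_c) r → ρ_c (h + r) = ρ_m r → ρ_c = ρ_m r / (h + r).
ρ_c = 3.32 × 14600 m / (3620 m + 14600 m) = 2.66 g/cm³.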